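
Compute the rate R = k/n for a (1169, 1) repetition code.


Rate = k/n = 1/1169

1/1169


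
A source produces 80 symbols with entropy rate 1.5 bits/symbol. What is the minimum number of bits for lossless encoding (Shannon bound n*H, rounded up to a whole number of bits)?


Minimum bits >= n * H = 80 * 1.5 = 120.0, rounded up to a whole number of bits = 120

120 bits


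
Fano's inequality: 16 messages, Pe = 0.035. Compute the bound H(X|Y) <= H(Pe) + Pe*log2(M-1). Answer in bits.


H(Pe) = -Pe*log2(Pe) - (1-Pe)*log2(1-Pe) = -0.035*log2(0.035) - 0.965*log2(0.965) = 0.169278 + 0.049600 = 0.2189. Pe*log2(M-1) = 0.035*log2(15) = 0.136741. Bound = H(Pe) + Pe*log2(M-1) = 0.169278 + 0.049600 + 0.136741 = 0.3556

0.3556 bits


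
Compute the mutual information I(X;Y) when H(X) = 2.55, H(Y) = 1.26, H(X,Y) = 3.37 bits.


I(X;Y) = H(X) + H(Y) - H(X,Y) = 2.55 + 1.26 - 3.37 = 0.44

0.44 bits


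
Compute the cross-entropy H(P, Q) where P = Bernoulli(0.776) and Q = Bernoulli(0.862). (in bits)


H(P,Q) = -p*log2(q) - (1-p)*log2(1-q). -0.776*log2(0.862) = 0.166250; -0.224*log2(0.138) = 0.640026. H(P,Q) = 0.166250 + 0.640026 = 0.8063

0.8063 bits


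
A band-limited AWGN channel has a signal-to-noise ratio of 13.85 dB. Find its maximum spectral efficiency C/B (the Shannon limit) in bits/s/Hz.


SNR_linear = 10^(13.85/10) = 24.2661; C/B = log2(1 + SNR_linear) = log2(1 + 24.2661) = 4.6591

4.6591 bits/s/Hz


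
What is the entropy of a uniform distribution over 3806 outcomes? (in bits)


H = log2(n) = log2(3806) = 11.8941

11.8941 bits


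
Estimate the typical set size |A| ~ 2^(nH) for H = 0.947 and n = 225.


log2|A_typical| = nH = 225 * 0.947 = 213.075, so |A_typical| ~ 2^213.075 = 1.387e+64

1.387e+64


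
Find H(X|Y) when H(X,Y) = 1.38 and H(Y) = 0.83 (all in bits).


H(X|Y) = H(X,Y) - H(Y) = 1.38 - 0.83 = 0.55

0.55 bits


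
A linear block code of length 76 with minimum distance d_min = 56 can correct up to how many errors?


Correction capability = floor((d-1)/2) = floor((56-1)/2) = 27

27 errors


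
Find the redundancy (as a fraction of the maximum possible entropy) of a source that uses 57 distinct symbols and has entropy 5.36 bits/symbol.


H_max = log2(K) = log2(57) = 5.8329 bits/symbol. Redundancy = 1 - H/H_max = 1 - 5.36/5.8329 = 1 - 0.9189 = 0.0811

0.0811


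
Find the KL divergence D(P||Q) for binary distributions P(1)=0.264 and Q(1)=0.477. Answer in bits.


KL = p*log2(p/q) + (1-p)*log2((1-p)/(1-q)) = 0.264*log2(0.264/0.477) + 0.736*log2(0.736/0.523) = 0.1375

0.1375 bits


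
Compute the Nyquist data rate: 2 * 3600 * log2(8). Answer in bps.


Rate = 2 * B * log2(M) = 2 * 3600 * 3.0 = 21600.0

21600.0 bps


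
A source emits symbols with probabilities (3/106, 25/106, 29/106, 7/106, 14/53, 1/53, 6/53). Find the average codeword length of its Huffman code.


Huffman construction (repeatedly merge the two least-probable nodes; each merge adds 1 bit to every symbol beneath it): 1/53 + 3/106 = 5/106; 5/106 + 7/106 = 6/53; 6/53 + 6/53 = 12/53; 12/53 + 25/106 = 49/106; 14/53 + 29/106 = 57/106; 49/106 + 57/106 = 1. Resulting codeword lengths (in the order the probabilities were given): (5, 2, 2, 4, 2, 5, 3). L_avg = sum(p_i * l_i) = 3/106*5 + 25/106*2 + 29/106*2 + 7/106*4 + 14/53*2 + 1/53*5 + 6/53*3 = 253/106 = 2.3868

2.3868 bits


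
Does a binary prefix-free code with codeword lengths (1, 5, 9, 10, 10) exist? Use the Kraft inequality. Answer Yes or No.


Kraft sum = sum(2^(-l_i)) = 0.5352, need <= 1. Result: satisfied (a binary prefix-free code with these lengths exists)

Yes


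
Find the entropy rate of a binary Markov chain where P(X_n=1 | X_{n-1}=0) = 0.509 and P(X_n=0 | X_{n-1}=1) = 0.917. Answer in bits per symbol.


Stationary distribution: pi_0 = p10/(p01+p10) = 0.6431, pi_1 = 0.3569. Entropy rate H' = pi_0*H(p01) + pi_1*H(p10) = 0.6431*0.9998 + 0.3569*0.4127 = 0.7902

0.7902 bits/symbol


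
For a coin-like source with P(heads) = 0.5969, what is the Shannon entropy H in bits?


H = -p*log2(p) - (1-p)*log2(1-p). -0.5969*log2(0.5969) = 0.444356; -0.4031*log2(0.4031) = 0.528380. H = 0.444356 + 0.528380 = 0.9727

0.9727 bits


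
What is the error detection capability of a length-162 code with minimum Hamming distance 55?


Detection capability = d_min - 1 = 55 - 1 = 54

54 errors


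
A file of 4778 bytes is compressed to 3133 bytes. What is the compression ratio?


Ratio = original / compressed = 4778 / 3133 = 1.5251

1.5251


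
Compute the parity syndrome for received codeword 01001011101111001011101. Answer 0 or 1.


Syndrome = XOR of all bits = 0 XOR 1 XOR 0 XOR 0 XOR 1 XOR 0 XOR 1 XOR 1 XOR 1 XOR 0 XOR 1 XOR 1 XOR 1 XOR 1 XOR 0 XOR 0 XOR 1 XOR 0 XOR 1 XOR 1 XOR 1 XOR 0 XOR 1 = 0

0


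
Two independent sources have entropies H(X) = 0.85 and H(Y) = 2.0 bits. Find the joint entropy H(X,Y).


For independent variables, H(X,Y) = H(X) + H(Y) = 0.85 + 2.0 = 2.85

2.85 bits


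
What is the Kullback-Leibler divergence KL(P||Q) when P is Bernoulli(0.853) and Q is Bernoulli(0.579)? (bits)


KL = p*log2(p/q) + (1-p)*log2((1-p)/(1-q)) = 0.853*log2(0.853/0.579) + 0.147*log2(0.147/0.421) = 0.2537

0.2537 bits


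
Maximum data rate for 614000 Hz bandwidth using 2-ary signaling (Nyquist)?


Rate = 2 * B * log2(M) = 2 * 614000 * 1.0 = 1228000.0

1228000.0 bps


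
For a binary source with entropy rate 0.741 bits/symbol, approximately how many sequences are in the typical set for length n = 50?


log2|A_typical| = nH = 50 * 0.741 = 37.05, so |A_typical| ~ 2^37.05 = 1.423e+11

1.423e+11


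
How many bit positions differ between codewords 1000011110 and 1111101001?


Count differing positions: . ^ ^ ^ ^ ^ . ^ ^ ^ = 8 differences

8


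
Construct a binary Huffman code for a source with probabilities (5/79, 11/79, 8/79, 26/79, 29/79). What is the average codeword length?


Huffman construction (repeatedly merge the two least-probable nodes; each merge adds 1 bit to every symbol beneath it): 5/79 + 8/79 = 13/79; 11/79 + 13/79 = 24/79; 24/79 + 26/79 = 50/79; 29/79 + 50/79 = 1. Resulting codeword lengths (in the order the probabilities were given): (4, 3, 4, 2, 1). L_avg = sum(p_i * l_i) = 5/79*4 + 11/79*3 + 8/79*4 + 26/79*2 + 29/79*1 = 166/79 = 2.1013

2.1013 bits


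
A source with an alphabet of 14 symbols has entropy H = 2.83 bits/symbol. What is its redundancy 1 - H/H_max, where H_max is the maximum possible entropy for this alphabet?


H_max = log2(K) = log2(14) = 3.8074 bits/symbol. Redundancy = 1 - H/H_max = 1 - 2.83/3.8074 = 1 - 0.7433 = 0.2567

0.2567


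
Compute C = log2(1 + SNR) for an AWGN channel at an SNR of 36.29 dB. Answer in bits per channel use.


SNR_linear = 10^(36.29/10) = 4255.9841; C = log2(1 + SNR_linear) = log2(1 + 4255.9841) = 12.0556

12.0556 bits/channel use


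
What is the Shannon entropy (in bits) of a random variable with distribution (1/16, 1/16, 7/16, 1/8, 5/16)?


H = -sum(p_i * log2(p_i)). Terms: -(1/16)*log2(1/16) = 0.250000; -(1/16)*log2(1/16) = 0.250000; -(7/16)*log2(7/16) = 0.521782; -(1/8)*log2(1/8) = 0.375000; -(5/16)*log2(5/16) = 0.524397. H = 0.250000 + 0.250000 + 0.521782 + 0.375000 + 0.524397 = 1.9212

1.9212 bits


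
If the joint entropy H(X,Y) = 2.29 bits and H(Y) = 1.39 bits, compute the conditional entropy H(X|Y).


H(X|Y) = H(X,Y) - H(Y) = 2.29 - 1.39 = 0.9

0.9 bits


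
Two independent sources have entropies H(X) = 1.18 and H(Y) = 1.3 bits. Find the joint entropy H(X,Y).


For independent variables, H(X,Y) = H(X) + H(Y) = 1.18 + 1.3 = 2.48

2.48 bits


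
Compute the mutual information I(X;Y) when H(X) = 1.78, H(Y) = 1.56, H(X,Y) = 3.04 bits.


I(X;Y) = H(X) + H(Y) - H(X,Y) = 1.78 + 1.56 - 3.04 = 0.3

0.3 bits


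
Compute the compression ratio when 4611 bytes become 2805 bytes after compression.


Ratio = original / compressed = 4611 / 2805 = 1.6439

1.6439


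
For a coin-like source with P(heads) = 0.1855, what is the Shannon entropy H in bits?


H = -p*log2(p) - (1-p)*log2(1-p). -0.1855*log2(0.1855) = 0.450859; -0.8145*log2(0.8145) = 0.241103. H = 0.450859 + 0.241103 = 0.692

0.692 bits


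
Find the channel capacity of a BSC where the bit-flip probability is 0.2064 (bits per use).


H(p) = -p*log2(p) - (1-p)*log2(1-p) = -0.2064*log2(0.2064) - 0.7936*log2(0.7936) = 0.469867 + 0.264678 = 0.7345. C = 1 - H(p) = 1 - 0.7345 = 0.2655

0.2655 bits


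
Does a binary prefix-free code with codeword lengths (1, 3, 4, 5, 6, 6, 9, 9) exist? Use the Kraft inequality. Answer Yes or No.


Kraft sum = sum(2^(-l_i)) = 0.7539, need <= 1. Result: satisfied (a binary prefix-free code with these lengths exists)

Yes


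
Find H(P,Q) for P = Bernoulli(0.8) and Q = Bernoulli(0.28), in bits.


H(P,Q) = -p*log2(q) - (1-p)*log2(1-q). -0.8*log2(0.28) = 1.469201; -0.2*log2(0.72) = 0.094786. H(P,Q) = 1.469201 + 0.094786 = 1.564

1.564 bits


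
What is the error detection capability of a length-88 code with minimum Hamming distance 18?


Detection capability = d_min - 1 = 18 - 1 = 17

17 errors


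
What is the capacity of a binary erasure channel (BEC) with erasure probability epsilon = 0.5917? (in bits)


C = 1 - epsilon = 1 - 0.5917 = 0.4083

0.4083 bits


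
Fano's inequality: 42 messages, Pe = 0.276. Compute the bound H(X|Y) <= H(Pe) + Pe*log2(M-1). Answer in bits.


H(Pe) = -Pe*log2(Pe) - (1-Pe)*log2(1-Pe) = -0.276*log2(0.276) - 0.724*log2(0.724) = 0.512604 + 0.337339 = 0.8499. Pe*log2(M-1) = 0.276*log2(41) = 1.478684. Bound = H(Pe) + Pe*log2(M-1) = 0.512604 + 0.337339 + 1.478684 = 2.3286

2.3286 bits


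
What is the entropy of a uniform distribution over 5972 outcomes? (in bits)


H = log2(n) = log2(5972) = 12.544

12.544 bits


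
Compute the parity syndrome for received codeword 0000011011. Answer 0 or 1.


Syndrome = XOR of all bits = 0 XOR 0 XOR 0 XOR 0 XOR 0 XOR 1 XOR 1 XOR 0 XOR 1 XOR 1 = 0

0


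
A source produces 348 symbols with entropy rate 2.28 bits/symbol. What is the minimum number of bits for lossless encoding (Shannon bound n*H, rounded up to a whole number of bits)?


Minimum bits >= n * H = 348 * 2.28 = 793.44, rounded up to a whole number of bits = 794

794 bits


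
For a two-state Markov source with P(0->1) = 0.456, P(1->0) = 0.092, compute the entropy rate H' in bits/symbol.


Stationary distribution: pi_0 = p10/(p01+p10) = 0.1679, pi_1 = 0.8321. Entropy rate H' = pi_0*H(p01) + pi_1*H(p10) = 0.1679*0.9944 + 0.8321*0.4431 = 0.5357

0.5357 bits/symbol


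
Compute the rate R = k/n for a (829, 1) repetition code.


Rate = k/n = 1/829

1/829


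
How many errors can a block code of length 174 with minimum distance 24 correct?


Correction capability = floor((d-1)/2) = floor((24-1)/2) = 11

11 errors


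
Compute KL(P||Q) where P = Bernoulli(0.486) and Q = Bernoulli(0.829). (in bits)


KL = p*log2(p/q) + (1-p)*log2((1-p)/(1-q)) = 0.486*log2(0.486/0.829) + 0.514*log2(0.514/0.171) = 0.4417

0.4417 bits


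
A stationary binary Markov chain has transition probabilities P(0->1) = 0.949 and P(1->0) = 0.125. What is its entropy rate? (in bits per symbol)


Stationary distribution: pi_0 = p10/(p01+p10) = 0.1164, pi_1 = 0.8836. Entropy rate H' = pi_0*H(p01) + pi_1*H(p10) = 0.1164*0.2906 + 0.8836*0.5436 = 0.5141

0.5141 bits/symbol


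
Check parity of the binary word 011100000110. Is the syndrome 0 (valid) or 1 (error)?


Syndrome = XOR of all bits = 0 XOR 1 XOR 1 XOR 1 XOR 0 XOR 0 XOR 0 XOR 0 XOR 0 XOR 1 XOR 1 XOR 0 = 1

1


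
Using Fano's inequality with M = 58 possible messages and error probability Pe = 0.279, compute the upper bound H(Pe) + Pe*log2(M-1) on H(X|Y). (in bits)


H(Pe) = -Pe*log2(Pe) - (1-Pe)*log2(1-Pe) = -0.279*log2(0.279) - 0.721*log2(0.721) = 0.513824 + 0.340261 = 0.8541. Pe*log2(M-1) = 0.279*log2(57) = 1.627376. Bound = H(Pe) + Pe*log2(M-1) = 0.513824 + 0.340261 + 1.627376 = 2.4815

2.4815 bits


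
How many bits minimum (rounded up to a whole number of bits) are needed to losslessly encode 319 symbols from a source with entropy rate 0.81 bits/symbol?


Minimum bits >= n * H = 319 * 0.81 = 258.39, rounded up to a whole number of bits = 259

259 bits


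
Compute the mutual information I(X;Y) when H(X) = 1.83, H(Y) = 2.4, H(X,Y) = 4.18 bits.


I(X;Y) = H(X) + H(Y) - H(X,Y) = 1.83 + 2.4 - 4.18 = 0.05

0.05 bits


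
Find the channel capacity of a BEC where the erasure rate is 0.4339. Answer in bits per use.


C = 1 - epsilon = 1 - 0.4339 = 0.5661

0.5661 bits


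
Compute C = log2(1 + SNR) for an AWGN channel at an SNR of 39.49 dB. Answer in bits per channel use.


SNR_linear = 10^(39.49/10) = 8892.0112; C = log2(1 + SNR_linear) = log2(1 + 8892.0112) = 13.1185

13.1185 bits/channel use


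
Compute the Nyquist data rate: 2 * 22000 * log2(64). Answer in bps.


Rate = 2 * B * log2(M) = 2 * 22000 * 6.0 = 264000.0

264000.0 bps


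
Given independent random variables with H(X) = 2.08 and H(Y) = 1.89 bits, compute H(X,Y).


For independent variables, H(X,Y) = H(X) + H(Y) = 2.08 + 1.89 = 3.97

3.97 bits


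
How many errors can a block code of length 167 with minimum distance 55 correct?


Correction capability = floor((d-1)/2) = floor((55-1)/2) = 27

27 errors


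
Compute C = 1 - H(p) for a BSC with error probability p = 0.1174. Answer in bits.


H(p) = -p*log2(p) - (1-p)*log2(1-p) = -0.1174*log2(0.1174) - 0.8826*log2(0.8826) = 0.362824 + 0.159017 = 0.5218. C = 1 - H(p) = 1 - 0.5218 = 0.4782

0.4782 bits


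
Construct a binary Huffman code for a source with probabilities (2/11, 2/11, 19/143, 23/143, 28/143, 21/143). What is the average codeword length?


Huffman construction (repeatedly merge the two least-probable nodes; each merge adds 1 bit to every symbol beneath it): 19/143 + 21/143 = 40/143; 23/143 + 2/11 = 49/143; 2/11 + 28/143 = 54/143; 40/143 + 49/143 = 89/143; 54/143 + 89/143 = 1. Resulting codeword lengths (in the order the probabilities were given): (3, 2, 3, 3, 2, 3). L_avg = sum(p_i * l_i) = 2/11*3 + 2/11*2 + 19/143*3 + 23/143*3 + 28/143*2 + 21/143*3 = 375/143 = 2.6224

2.6224 bits


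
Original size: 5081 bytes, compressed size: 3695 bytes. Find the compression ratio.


Ratio = original / compressed = 5081 / 3695 = 1.3751

1.3751


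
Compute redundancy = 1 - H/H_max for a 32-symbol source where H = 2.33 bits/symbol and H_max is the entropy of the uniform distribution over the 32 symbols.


H_max = log2(K) = log2(32) = 5.0 bits/symbol. Redundancy = 1 - H/H_max = 1 - 2.33/5.0 = 1 - 0.466 = 0.534

0.534


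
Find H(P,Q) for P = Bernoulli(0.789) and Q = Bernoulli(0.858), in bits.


H(P,Q) = -p*log2(q) - (1-p)*log2(1-q). -0.789*log2(0.858) = 0.174330; -0.211*log2(0.142) = 0.594184. H(P,Q) = 0.174330 + 0.594184 = 0.7685

0.7685 bits


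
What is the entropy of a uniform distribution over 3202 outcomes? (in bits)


H = log2(n) = log2(3202) = 11.6448

11.6448 bits


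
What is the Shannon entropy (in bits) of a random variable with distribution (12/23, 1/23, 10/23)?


H = -sum(p_i * log2(p_i)). Terms: -(12/23)*log2(12/23) = 0.489704; -(1/23)*log2(1/23) = 0.196677; -(10/23)*log2(10/23) = 0.522450. H = 0.489704 + 0.196677 + 0.522450 = 1.2088

1.2088 bits


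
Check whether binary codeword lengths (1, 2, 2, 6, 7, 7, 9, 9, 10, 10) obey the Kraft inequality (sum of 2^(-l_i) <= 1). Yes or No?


Kraft sum = sum(2^(-l_i)) = 1.0371, need <= 1. Result: violated (a binary prefix-free code with these lengths cannot exist)

No


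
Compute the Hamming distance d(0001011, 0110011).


Count differing positions: . ^ ^ ^ . . . = 3 differences

3


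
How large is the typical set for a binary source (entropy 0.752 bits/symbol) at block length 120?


log2|A_typical| = nH = 120 * 0.752 = 90.24, so |A_typical| ~ 2^90.24 = 1.462e+27

1.462e+27


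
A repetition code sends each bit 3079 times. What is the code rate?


Rate = k/n = 1/3079

1/3079


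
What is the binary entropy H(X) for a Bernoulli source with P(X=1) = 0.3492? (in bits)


H = -p*log2(p) - (1-p)*log2(1-p). -0.3492*log2(0.3492) = 0.530042; -0.6508*log2(0.6508) = 0.403310. H = 0.530042 + 0.403310 = 0.9334

0.9334 bits


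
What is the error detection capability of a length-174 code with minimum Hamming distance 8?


Detection capability = d_min - 1 = 8 - 1 = 7

7 errors


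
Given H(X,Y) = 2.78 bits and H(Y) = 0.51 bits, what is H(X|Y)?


H(X|Y) = H(X,Y) - H(Y) = 2.78 - 0.51 = 2.27

2.27 bits


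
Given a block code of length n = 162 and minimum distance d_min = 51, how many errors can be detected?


Detection capability = d_min - 1 = 51 - 1 = 50

50 errors


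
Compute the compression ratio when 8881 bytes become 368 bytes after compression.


Ratio = original / compressed = 8881 / 368 = 24.1332

24.1332


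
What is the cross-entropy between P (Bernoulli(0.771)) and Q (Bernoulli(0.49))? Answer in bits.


H(P,Q) = -p*log2(q) - (1-p)*log2(1-q). -0.771*log2(0.49) = 0.793472; -0.229*log2(0.51) = 0.222458. H(P,Q) = 0.793472 + 0.222458 = 1.0159

1.0159 bits


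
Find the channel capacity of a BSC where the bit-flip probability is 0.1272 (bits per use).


H(p) = -p*log2(p) - (1-p)*log2(1-p) = -0.1272*log2(0.1272) - 0.8728*log2(0.8728) = 0.378398 + 0.171311 = 0.5497. C = 1 - H(p) = 1 - 0.5497 = 0.4503

0.4503 bits


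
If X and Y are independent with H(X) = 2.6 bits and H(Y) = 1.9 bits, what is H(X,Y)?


For independent variables, H(X,Y) = H(X) + H(Y) = 2.6 + 1.9 = 4.5

4.5 bits


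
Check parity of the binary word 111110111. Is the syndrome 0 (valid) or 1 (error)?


Syndrome = XOR of all bits = 1 XOR 1 XOR 1 XOR 1 XOR 1 XOR 0 XOR 1 XOR 1 XOR 1 = 0

0


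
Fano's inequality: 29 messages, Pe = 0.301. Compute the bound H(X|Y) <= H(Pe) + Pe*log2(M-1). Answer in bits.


H(Pe) = -Pe*log2(Pe) - (1-Pe)*log2(1-Pe) = -0.301*log2(0.301) - 0.699*log2(0.699) = 0.521382 + 0.361128 = 0.8825. Pe*log2(M-1) = 0.301*log2(28) = 1.447014. Bound = H(Pe) + Pe*log2(M-1) = 0.521382 + 0.361128 + 1.447014 = 2.3295

2.3295 bits


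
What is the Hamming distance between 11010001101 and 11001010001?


Count differing positions: . . . ^ ^ . ^ ^ ^ . . = 5 differences

5


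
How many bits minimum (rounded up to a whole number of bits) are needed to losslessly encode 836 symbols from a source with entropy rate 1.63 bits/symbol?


Minimum bits >= n * H = 836 * 1.63 = 1362.68, rounded up to a whole number of bits = 1363

1363 bits


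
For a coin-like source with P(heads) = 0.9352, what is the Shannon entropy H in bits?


H = -p*log2(p) - (1-p)*log2(1-p). -0.9352*log2(0.9352) = 0.090390; -0.0648*log2(0.0648) = 0.255821. H = 0.090390 + 0.255821 = 0.3462

0.3462 bits


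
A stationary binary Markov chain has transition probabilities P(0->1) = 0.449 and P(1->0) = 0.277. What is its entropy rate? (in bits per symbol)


Stationary distribution: pi_0 = p10/(p01+p10) = 0.3815, pi_1 = 0.6185. Entropy rate H' = pi_0*H(p01) + pi_1*H(p10) = 0.3815*0.9925 + 0.6185*0.8513 = 0.9052

0.9052 bits/symbol


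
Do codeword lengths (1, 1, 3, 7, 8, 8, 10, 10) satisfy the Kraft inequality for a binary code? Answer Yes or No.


Kraft sum = sum(2^(-l_i)) = 1.1426, need <= 1. Result: violated (a binary prefix-free code with these lengths cannot exist)

No


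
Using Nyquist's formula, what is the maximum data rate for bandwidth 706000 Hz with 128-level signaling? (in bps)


Rate = 2 * B * log2(M) = 2 * 706000 * 7.0 = 9884000.0

9884000.0 bps


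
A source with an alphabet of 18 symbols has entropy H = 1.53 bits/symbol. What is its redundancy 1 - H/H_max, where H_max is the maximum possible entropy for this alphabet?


H_max = log2(K) = log2(18) = 4.1699 bits/symbol. Redundancy = 1 - H/H_max = 1 - 1.53/4.1699 = 1 - 0.3669 = 0.6331

0.6331


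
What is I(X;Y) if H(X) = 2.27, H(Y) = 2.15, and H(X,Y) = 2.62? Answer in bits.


I(X;Y) = H(X) + H(Y) - H(X,Y) = 2.27 + 2.15 - 2.62 = 1.8

1.8 bits


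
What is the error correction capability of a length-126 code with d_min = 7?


Correction capability = floor((d-1)/2) = floor((7-1)/2) = 3

3 errors


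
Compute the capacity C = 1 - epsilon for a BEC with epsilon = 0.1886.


C = 1 - epsilon = 1 - 0.1886 = 0.8114

0.8114 bits


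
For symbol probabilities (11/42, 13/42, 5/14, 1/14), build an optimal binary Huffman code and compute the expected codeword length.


Huffman construction (repeatedly merge the two least-probable nodes; each merge adds 1 bit to every symbol beneath it): 1/14 + 11/42 = 1/3; 13/42 + 1/3 = 9/14; 5/14 + 9/14 = 1. Resulting codeword lengths (in the order the probabilities were given): (3, 2, 1, 3). L_avg = sum(p_i * l_i) = 11/42*3 + 13/42*2 + 5/14*1 + 1/14*3 = 83/42 = 1.9762

1.9762 bits


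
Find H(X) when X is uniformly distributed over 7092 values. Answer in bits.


H = log2(n) = log2(7092) = 12.792

12.792 bits


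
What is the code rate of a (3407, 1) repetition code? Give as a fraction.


Rate = k/n = 1/3407

1/3407


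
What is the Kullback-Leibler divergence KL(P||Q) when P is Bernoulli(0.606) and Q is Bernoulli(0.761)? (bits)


KL = p*log2(p/q) + (1-p)*log2((1-p)/(1-q)) = 0.606*log2(0.606/0.761) + 0.394*log2(0.394/0.239) = 0.085

0.085 bits


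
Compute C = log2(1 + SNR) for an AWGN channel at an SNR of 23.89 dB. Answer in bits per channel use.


SNR_linear = 10^(23.89/10) = 244.9063; C = log2(1 + SNR_linear) = log2(1 + 244.9063) = 7.942

7.942 bits/channel use


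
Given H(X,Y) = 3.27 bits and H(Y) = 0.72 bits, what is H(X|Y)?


H(X|Y) = H(X,Y) - H(Y) = 3.27 - 0.72 = 2.55

2.55 bits


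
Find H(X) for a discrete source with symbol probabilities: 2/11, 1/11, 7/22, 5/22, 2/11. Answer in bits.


H = -sum(p_i * log2(p_i)). Terms: -(2/11)*log2(2/11) = 0.447169; -(1/11)*log2(1/11) = 0.314494; -(7/22)*log2(7/22) = 0.525661; -(5/22)*log2(5/22) = 0.485796; -(2/11)*log2(2/11) = 0.447169. H = 0.447169 + 0.314494 + 0.525661 + 0.485796 + 0.447169 = 2.2203

2.2203 bits


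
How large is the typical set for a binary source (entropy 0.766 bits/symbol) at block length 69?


log2|A_typical| = nH = 69 * 0.766 = 52.854, so |A_typical| ~ 2^52.854 = 8.140e+15

8.140e+15


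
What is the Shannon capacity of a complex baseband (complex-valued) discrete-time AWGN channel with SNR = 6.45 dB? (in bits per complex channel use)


SNR_linear = 10^(6.45/10) = 4.4157; C = log2(1 + SNR_linear) = log2(1 + 4.4157) = 2.4371

2.4371 bits/channel use


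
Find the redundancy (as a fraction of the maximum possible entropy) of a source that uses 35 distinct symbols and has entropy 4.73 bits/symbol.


H_max = log2(K) = log2(35) = 5.1293 bits/symbol. Redundancy = 1 - H/H_max = 1 - 4.73/5.1293 = 1 - 0.9222 = 0.0778

0.0778


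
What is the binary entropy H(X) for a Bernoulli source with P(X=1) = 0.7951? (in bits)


H = -p*log2(p) - (1-p)*log2(1-p). -0.7951*log2(0.7951) = 0.263013; -0.2049*log2(0.2049) = 0.468608. H = 0.263013 + 0.468608 = 0.7316

0.7316 bits


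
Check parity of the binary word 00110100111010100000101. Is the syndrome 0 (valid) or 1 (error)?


Syndrome = XOR of all bits = 0 XOR 0 XOR 1 XOR 1 XOR 0 XOR 1 XOR 0 XOR 0 XOR 1 XOR 1 XOR 1 XOR 0 XOR 1 XOR 0 XOR 1 XOR 0 XOR 0 XOR 0 XOR 0 XOR 0 XOR 1 XOR 0 XOR 1 = 0

0


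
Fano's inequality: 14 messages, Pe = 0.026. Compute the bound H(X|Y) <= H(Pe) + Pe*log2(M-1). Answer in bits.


H(Pe) = -Pe*log2(Pe) - (1-Pe)*log2(1-Pe) = -0.026*log2(0.026) - 0.974*log2(0.974) = 0.136899 + 0.037018 = 0.1739. Pe*log2(M-1) = 0.026*log2(13) = 0.096211. Bound = H(Pe) + Pe*log2(M-1) = 0.136899 + 0.037018 + 0.096211 = 0.2701

0.2701 bits


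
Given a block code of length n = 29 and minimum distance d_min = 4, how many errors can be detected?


Detection capability = d_min - 1 = 4 - 1 = 3

3 errors


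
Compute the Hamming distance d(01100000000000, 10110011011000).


Count differing positions: ^ ^ . ^ . . ^ ^ . ^ ^ . . . = 7 differences

7


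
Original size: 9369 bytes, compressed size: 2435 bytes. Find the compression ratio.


Ratio = original / compressed = 9369 / 2435 = 3.8476

3.8476


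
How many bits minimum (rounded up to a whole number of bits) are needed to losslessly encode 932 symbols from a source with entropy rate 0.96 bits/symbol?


Minimum bits >= n * H = 932 * 0.96 = 894.72, rounded up to a whole number of bits = 895

895 bits


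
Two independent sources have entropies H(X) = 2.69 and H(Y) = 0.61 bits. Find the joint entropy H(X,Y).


For independent variables, H(X,Y) = H(X) + H(Y) = 2.69 + 0.61 = 3.3

3.3 bits


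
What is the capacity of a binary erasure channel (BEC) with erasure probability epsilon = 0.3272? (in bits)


C = 1 - epsilon = 1 - 0.3272 = 0.6728

0.6728 bits


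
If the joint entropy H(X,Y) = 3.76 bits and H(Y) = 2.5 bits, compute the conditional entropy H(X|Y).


H(X|Y) = H(X,Y) - H(Y) = 3.76 - 2.5 = 1.26

1.26 bits


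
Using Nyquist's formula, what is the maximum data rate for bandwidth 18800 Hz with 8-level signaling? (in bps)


Rate = 2 * B * log2(M) = 2 * 18800 * 3.0 = 112800.0

112800.0 bps


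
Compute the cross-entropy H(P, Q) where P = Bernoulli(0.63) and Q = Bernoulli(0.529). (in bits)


H(P,Q) = -p*log2(q) - (1-p)*log2(1-q). -0.63*log2(0.529) = 0.578756; -0.37*log2(0.471) = 0.401894. H(P,Q) = 0.578756 + 0.401894 = 0.9807

0.9807 bits


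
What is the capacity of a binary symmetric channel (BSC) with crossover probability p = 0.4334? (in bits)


H(p) = -p*log2(p) - (1-p)*log2(1-p) = -0.4334*log2(0.4334) - 0.5666*log2(0.5666) = 0.522780 + 0.464384 = 0.9872. C = 1 - H(p) = 1 - 0.9872 = 0.0128

0.0128 bits


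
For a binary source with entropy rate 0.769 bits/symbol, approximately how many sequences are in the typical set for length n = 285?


log2|A_typical| = nH = 285 * 0.769 = 219.165, so |A_typical| ~ 2^219.165 = 9.446e+65

9.446e+65


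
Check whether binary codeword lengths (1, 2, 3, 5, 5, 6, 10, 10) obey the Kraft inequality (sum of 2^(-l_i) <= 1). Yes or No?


Kraft sum = sum(2^(-l_i)) = 0.9551, need <= 1. Result: satisfied (a binary prefix-free code with these lengths exists)

Yes


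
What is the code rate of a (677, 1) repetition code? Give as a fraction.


Rate = k/n = 1/677

1/677


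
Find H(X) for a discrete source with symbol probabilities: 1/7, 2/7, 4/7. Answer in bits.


H = -sum(p_i * log2(p_i)). Terms: -(1/7)*log2(1/7) = 0.401051; -(2/7)*log2(2/7) = 0.516387; -(4/7)*log2(4/7) = 0.461346. H = 0.401051 + 0.516387 + 0.461346 = 1.3788

1.3788 bits


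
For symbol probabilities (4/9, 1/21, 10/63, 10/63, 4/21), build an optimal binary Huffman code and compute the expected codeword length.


Huffman construction (repeatedly merge the two least-probable nodes; each merge adds 1 bit to every symbol beneath it): 1/21 + 10/63 = 13/63; 10/63 + 4/21 = 22/63; 13/63 + 22/63 = 5/9; 4/9 + 5/9 = 1. Resulting codeword lengths (in the order the probabilities were given): (1, 3, 3, 3, 3). L_avg = sum(p_i * l_i) = 4/9*1 + 1/21*3 + 10/63*3 + 10/63*3 + 4/21*3 = 19/9 = 2.1111

2.1111 bits


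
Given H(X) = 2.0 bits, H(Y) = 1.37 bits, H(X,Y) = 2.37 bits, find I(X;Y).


I(X;Y) = H(X) + H(Y) - H(X,Y) = 2.0 + 1.37 - 2.37 = 1.0

1.0 bits


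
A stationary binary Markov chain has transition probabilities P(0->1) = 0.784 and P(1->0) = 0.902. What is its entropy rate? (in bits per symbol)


Stationary distribution: pi_0 = p10/(p01+p10) = 0.535, pi_1 = 0.465. Entropy rate H' = pi_0*H(p01) + pi_1*H(p10) = 0.535*0.7528 + 0.465*0.4626 = 0.6179

0.6179 bits/symbol


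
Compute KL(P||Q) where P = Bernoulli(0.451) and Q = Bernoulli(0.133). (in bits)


KL = p*log2(p/q) + (1-p)*log2((1-p)/(1-q)) = 0.451*log2(0.451/0.133) + 0.549*log2(0.549/0.867) = 0.4326

0.4326 bits


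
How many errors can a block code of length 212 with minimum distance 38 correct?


Correction capability = floor((d-1)/2) = floor((38-1)/2) = 18

18 errors


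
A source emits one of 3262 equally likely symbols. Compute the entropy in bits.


H = log2(n) = log2(3262) = 11.6715

11.6715 bits


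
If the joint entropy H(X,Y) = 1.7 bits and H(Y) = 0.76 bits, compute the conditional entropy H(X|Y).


H(X|Y) = H(X,Y) - H(Y) = 1.7 - 0.76 = 0.94

0.94 bits


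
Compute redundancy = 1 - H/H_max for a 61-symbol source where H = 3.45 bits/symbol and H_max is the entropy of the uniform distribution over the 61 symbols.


H_max = log2(K) = log2(61) = 5.9307 bits/symbol. Redundancy = 1 - H/H_max = 1 - 3.45/5.9307 = 1 - 0.5817 = 0.4183

0.4183


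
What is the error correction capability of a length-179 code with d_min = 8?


Correction capability = floor((d-1)/2) = floor((8-1)/2) = 3

3 errors


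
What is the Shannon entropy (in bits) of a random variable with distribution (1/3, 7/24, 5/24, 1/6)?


H = -sum(p_i * log2(p_i)). Terms: -(1/3)*log2(1/3) = 0.528321; -(7/24)*log2(7/24) = 0.518469; -(5/24)*log2(5/24) = 0.471466; -(1/6)*log2(1/6) = 0.430827. H = 0.528321 + 0.518469 + 0.471466 + 0.430827 = 1.9491

1.9491 bits


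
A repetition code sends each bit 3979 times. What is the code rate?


Rate = k/n = 1/3979

1/3979


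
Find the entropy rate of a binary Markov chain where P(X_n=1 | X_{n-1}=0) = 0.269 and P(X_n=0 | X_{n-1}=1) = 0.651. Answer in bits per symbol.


Stationary distribution: pi_0 = p10/(p01+p10) = 0.7076, pi_1 = 0.2924. Entropy rate H' = pi_0*H(p01) + pi_1*H(p10) = 0.7076*0.84 + 0.2924*0.9332 = 0.8673

0.8673 bits/symbol


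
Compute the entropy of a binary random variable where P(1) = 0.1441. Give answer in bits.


H = -p*log2(p) - (1-p)*log2(1-p). -0.1441*log2(0.1441) = 0.402739; -0.8559*log2(0.8559) = 0.192137. H = 0.402739 + 0.192137 = 0.5949

0.5949 bits


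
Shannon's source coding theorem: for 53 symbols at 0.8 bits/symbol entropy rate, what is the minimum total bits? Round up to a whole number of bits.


Minimum bits >= n * H = 53 * 0.8 = 42.4, rounded up to a whole number of bits = 43

43 bits


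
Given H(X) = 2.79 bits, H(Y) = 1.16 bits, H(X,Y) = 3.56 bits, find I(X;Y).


I(X;Y) = H(X) + H(Y) - H(X,Y) = 2.79 + 1.16 - 3.56 = 0.39

0.39 bits


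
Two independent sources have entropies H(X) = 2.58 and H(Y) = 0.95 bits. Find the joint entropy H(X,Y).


For independent variables, H(X,Y) = H(X) + H(Y) = 2.58 + 0.95 = 3.53

3.53 bits


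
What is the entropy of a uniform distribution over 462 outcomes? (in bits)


H = log2(n) = log2(462) = 8.8517

8.8517 bits


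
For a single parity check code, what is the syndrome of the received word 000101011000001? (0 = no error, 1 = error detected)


Syndrome = XOR of all bits = 0 XOR 0 XOR 0 XOR 1 XOR 0 XOR 1 XOR 0 XOR 1 XOR 1 XOR 0 XOR 0 XOR 0 XOR 0 XOR 0 XOR 1 = 1

1


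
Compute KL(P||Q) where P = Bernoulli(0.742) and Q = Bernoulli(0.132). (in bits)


KL = p*log2(p/q) + (1-p)*log2((1-p)/(1-q)) = 0.742*log2(0.742/0.132) + 0.258*log2(0.258/0.868) = 1.3967

1.3967 bits


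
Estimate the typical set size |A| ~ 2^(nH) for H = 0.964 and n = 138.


log2|A_typical| = nH = 138 * 0.964 = 133.032, so |A_typical| ~ 2^133.032 = 1.113e+40

1.113e+40


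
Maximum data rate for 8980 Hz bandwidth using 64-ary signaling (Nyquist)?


Rate = 2 * B * log2(M) = 2 * 8980 * 6.0 = 107760.0

107760.0 bps


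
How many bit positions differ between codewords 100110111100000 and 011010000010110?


Count differing positions: ^ ^ ^ ^ . . ^ ^ ^ ^ ^ . ^ ^ . = 11 differences

11


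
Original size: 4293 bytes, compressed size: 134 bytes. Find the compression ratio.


Ratio = original / compressed = 4293 / 134 = 32.0373

32.0373


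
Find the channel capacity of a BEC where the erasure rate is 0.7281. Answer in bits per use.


C = 1 - epsilon = 1 - 0.7281 = 0.2719

0.2719 bits


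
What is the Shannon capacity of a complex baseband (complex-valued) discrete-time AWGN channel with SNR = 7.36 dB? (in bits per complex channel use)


SNR_linear = 10^(7.36/10) = 5.445; C = log2(1 + SNR_linear) = log2(1 + 5.445) = 2.6882

2.6882 bits/channel use


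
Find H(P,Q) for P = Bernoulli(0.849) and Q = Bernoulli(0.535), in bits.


H(P,Q) = -p*log2(q) - (1-p)*log2(1-q). -0.849*log2(0.535) = 0.766128; -0.151*log2(0.465) = 0.166809. H(P,Q) = 0.766128 + 0.166809 = 0.9329

0.9329 bits


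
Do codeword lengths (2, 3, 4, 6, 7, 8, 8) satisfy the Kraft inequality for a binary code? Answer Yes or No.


Kraft sum = sum(2^(-l_i)) = 0.4688, need <= 1. Result: satisfied (a binary prefix-free code with these lengths exists)

Yes


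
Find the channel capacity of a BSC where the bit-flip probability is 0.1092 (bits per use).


H(p) = -p*log2(p) - (1-p)*log2(1-p) = -0.1092*log2(0.1092) - 0.8908*log2(0.8908) = 0.348889 + 0.148609 = 0.4975. C = 1 - H(p) = 1 - 0.4975 = 0.5025

0.5025 bits


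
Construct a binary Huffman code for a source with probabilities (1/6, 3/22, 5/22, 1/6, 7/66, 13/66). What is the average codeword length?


Huffman construction (repeatedly merge the two least-probable nodes; each merge adds 1 bit to every symbol beneath it): 7/66 + 3/22 = 8/33; 1/6 + 1/6 = 1/3; 13/66 + 5/22 = 14/33; 8/33 + 1/3 = 19/33; 14/33 + 19/33 = 1. Resulting codeword lengths (in the order the probabilities were given): (3, 3, 2, 3, 3, 2). L_avg = sum(p_i * l_i) = 1/6*3 + 3/22*3 + 5/22*2 + 1/6*3 + 7/66*3 + 13/66*2 = 85/33 = 2.5758

2.5758 bits


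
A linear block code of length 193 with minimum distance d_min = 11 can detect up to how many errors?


Detection capability = d_min - 1 = 11 - 1 = 10

10 errors


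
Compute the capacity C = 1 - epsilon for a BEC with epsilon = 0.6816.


C = 1 - epsilon = 1 - 0.6816 = 0.3184

0.3184 bits


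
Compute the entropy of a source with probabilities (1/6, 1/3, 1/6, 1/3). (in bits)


H = -sum(p_i * log2(p_i)). Terms: -(1/6)*log2(1/6) = 0.430827; -(1/3)*log2(1/3) = 0.528321; -(1/6)*log2(1/6) = 0.430827; -(1/3)*log2(1/3) = 0.528321. H = 0.430827 + 0.528321 + 0.430827 + 0.528321 = 1.9183

1.9183 bits


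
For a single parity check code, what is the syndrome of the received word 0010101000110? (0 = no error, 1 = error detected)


Syndrome = XOR of all bits = 0 XOR 0 XOR 1 XOR 0 XOR 1 XOR 0 XOR 1 XOR 0 XOR 0 XOR 0 XOR 1 XOR 1 XOR 0 = 1

1


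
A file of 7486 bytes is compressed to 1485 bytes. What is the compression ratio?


Ratio = original / compressed = 7486 / 1485 = 5.0411

5.0411


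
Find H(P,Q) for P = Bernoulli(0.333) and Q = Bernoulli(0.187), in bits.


H(P,Q) = -p*log2(q) - (1-p)*log2(1-q). -0.333*log2(0.187) = 0.805490; -0.667*log2(0.813) = 0.199215. H(P,Q) = 0.805490 + 0.199215 = 1.0047

1.0047 bits


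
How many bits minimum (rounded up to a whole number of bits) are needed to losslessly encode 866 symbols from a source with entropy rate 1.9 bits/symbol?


Minimum bits >= n * H = 866 * 1.9 = 1645.4, rounded up to a whole number of bits = 1646

1646 bits


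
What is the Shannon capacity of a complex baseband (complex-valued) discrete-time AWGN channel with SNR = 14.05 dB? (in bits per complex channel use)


SNR_linear = 10^(14.05/10) = 25.4097; C = log2(1 + SNR_linear) = log2(1 + 25.4097) = 4.723

4.723 bits/channel use


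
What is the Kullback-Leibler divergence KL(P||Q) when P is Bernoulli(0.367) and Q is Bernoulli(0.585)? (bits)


KL = p*log2(p/q) + (1-p)*log2((1-p)/(1-q)) = 0.367*log2(0.367/0.585) + 0.633*log2(0.633/0.415) = 0.1387

0.1387 bits


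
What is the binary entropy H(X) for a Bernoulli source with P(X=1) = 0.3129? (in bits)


H = -p*log2(p) - (1-p)*log2(1-p). -0.3129*log2(0.3129) = 0.524491; -0.6871*log2(0.6871) = 0.372001. H = 0.524491 + 0.372001 = 0.8965

0.8965 bits


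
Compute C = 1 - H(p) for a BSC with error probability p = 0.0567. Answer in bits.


H(p) = -p*log2(p) - (1-p)*log2(1-p) = -0.0567*log2(0.0567) - 0.9433*log2(0.9433) = 0.234767 + 0.079437 = 0.3142. C = 1 - H(p) = 1 - 0.3142 = 0.6858

0.6858 bits


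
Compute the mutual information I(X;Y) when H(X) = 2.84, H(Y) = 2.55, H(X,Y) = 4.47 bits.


I(X;Y) = H(X) + H(Y) - H(X,Y) = 2.84 + 2.55 - 4.47 = 0.92

0.92 bits


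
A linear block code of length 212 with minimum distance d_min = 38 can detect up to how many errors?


Detection capability = d_min - 1 = 38 - 1 = 37

37 errors


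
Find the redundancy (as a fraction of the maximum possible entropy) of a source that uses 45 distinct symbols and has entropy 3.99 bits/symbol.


H_max = log2(K) = log2(45) = 5.4919 bits/symbol. Redundancy = 1 - H/H_max = 1 - 3.99/5.4919 = 1 - 0.7265 = 0.2735

0.2735


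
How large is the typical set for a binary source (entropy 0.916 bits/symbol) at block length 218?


log2|A_typical| = nH = 218 * 0.916 = 199.688, so |A_typical| ~ 2^199.688 = 1.294e+60

1.294e+60


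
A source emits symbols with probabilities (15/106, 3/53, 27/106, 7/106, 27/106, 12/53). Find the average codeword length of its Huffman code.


Huffman construction (repeatedly merge the two least-probable nodes; each merge adds 1 bit to every symbol beneath it): 3/53 + 7/106 = 13/106; 13/106 + 15/106 = 14/53; 12/53 + 27/106 = 51/106; 27/106 + 14/53 = 55/106; 51/106 + 55/106 = 1. Resulting codeword lengths (in the order the probabilities were given): (3, 4, 2, 4, 2, 2). L_avg = sum(p_i * l_i) = 15/106*3 + 3/53*4 + 27/106*2 + 7/106*4 + 27/106*2 + 12/53*2 = 253/106 = 2.3868

2.3868 bits


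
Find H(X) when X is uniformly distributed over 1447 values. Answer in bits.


H = log2(n) = log2(1447) = 10.4988

10.4988 bits


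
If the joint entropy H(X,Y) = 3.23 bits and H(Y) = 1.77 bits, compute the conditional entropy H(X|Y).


H(X|Y) = H(X,Y) - H(Y) = 3.23 - 1.77 = 1.46

1.46 bits


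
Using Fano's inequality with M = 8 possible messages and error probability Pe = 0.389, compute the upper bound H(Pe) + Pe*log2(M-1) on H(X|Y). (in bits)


H(Pe) = -Pe*log2(Pe) - (1-Pe)*log2(1-Pe) = -0.389*log2(0.389) - 0.611*log2(0.611) = 0.529879 + 0.434272 = 0.9642. Pe*log2(M-1) = 0.389*log2(7) = 1.092061. Bound = H(Pe) + Pe*log2(M-1) = 0.529879 + 0.434272 + 1.092061 = 2.0562

2.0562 bits


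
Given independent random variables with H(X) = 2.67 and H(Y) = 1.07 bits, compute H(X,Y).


For independent variables, H(X,Y) = H(X) + H(Y) = 2.67 + 1.07 = 3.74

3.74 bits


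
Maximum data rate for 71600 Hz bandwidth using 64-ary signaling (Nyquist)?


Rate = 2 * B * log2(M) = 2 * 71600 * 6.0 = 859200.0

859200.0 bps


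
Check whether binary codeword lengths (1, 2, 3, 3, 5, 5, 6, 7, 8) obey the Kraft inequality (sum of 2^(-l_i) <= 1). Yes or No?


Kraft sum = sum(2^(-l_i)) = 1.0898, need <= 1. Result: violated (a binary prefix-free code with these lengths cannot exist)

No


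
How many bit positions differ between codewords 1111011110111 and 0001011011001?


Count differing positions: ^ ^ ^ . . . . ^ . ^ ^ ^ . = 7 differences

7


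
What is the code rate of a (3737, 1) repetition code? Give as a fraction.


Rate = k/n = 1/3737

1/3737


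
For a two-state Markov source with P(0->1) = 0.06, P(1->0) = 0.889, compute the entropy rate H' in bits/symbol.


Stationary distribution: pi_0 = p10/(p01+p10) = 0.9368, pi_1 = 0.0632. Entropy rate H' = pi_0*H(p01) + pi_1*H(p10) = 0.9368*0.3274 + 0.0632*0.5029 = 0.3385

0.3385 bits/symbol


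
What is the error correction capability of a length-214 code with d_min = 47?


Correction capability = floor((d-1)/2) = floor((47-1)/2) = 23

23 errors


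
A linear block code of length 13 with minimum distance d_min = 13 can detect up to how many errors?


Detection capability = d_min - 1 = 13 - 1 = 12

12 errors


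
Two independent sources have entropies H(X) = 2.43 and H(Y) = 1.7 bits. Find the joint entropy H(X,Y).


For independent variables, H(X,Y) = H(X) + H(Y) = 2.43 + 1.7 = 4.13

4.13 bits
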